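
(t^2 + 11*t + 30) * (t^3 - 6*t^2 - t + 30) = t^5 + 5*t^4 - 37*t^3 - 161*t^2 + 300*t + 900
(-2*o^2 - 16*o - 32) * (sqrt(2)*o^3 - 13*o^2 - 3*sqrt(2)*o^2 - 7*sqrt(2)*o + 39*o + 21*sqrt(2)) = -2*sqrt(2)*o^5 - 10*sqrt(2)*o^4 + 26*o^4 + 30*sqrt(2)*o^3 + 130*o^3 - 208*o^2 + 166*sqrt(2)*o^2 - 1248*o - 112*sqrt(2)*o - 672*sqrt(2)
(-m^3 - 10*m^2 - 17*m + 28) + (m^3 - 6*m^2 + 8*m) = -16*m^2 - 9*m + 28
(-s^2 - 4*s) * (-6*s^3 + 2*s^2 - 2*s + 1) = 6*s^5 + 22*s^4 - 6*s^3 + 7*s^2 - 4*s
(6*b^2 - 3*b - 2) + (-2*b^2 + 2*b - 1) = 4*b^2 - b - 3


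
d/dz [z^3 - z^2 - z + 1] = 3*z^2 - 2*z - 1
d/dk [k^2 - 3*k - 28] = 2*k - 3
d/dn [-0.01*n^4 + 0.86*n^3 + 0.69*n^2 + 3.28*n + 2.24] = -0.04*n^3 + 2.58*n^2 + 1.38*n + 3.28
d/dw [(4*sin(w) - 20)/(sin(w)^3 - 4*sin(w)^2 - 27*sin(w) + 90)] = 4*(-2*sin(w)^3 + 19*sin(w)^2 - 40*sin(w) - 45)*cos(w)/(sin(w)^3 - 4*sin(w)^2 - 27*sin(w) + 90)^2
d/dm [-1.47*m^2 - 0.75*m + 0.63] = -2.94*m - 0.75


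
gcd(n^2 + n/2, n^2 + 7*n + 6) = 1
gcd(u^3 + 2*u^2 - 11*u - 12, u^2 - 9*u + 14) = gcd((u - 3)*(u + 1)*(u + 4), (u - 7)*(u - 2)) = 1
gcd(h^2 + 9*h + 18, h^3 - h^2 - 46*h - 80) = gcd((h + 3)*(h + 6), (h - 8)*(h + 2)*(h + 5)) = 1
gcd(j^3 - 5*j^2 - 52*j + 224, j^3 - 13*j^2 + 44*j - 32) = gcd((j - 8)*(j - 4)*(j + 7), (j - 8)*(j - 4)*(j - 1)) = j^2 - 12*j + 32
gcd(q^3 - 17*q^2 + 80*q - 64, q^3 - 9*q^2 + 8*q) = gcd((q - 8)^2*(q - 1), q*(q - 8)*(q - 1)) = q^2 - 9*q + 8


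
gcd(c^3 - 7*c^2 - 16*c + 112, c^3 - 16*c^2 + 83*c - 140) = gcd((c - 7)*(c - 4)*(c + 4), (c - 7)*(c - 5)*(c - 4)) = c^2 - 11*c + 28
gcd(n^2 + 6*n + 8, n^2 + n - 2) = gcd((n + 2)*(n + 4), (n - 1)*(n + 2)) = n + 2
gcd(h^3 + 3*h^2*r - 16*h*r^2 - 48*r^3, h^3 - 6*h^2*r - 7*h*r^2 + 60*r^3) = -h^2 + h*r + 12*r^2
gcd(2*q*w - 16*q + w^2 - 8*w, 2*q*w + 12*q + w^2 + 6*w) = 2*q + w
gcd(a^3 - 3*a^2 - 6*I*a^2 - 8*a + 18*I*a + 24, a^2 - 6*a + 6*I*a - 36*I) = 1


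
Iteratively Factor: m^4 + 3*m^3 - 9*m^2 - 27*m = (m + 3)*(m^3 - 9*m) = (m - 3)*(m + 3)*(m^2 + 3*m) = m*(m - 3)*(m + 3)*(m + 3)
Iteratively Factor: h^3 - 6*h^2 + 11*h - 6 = (h - 3)*(h^2 - 3*h + 2) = (h - 3)*(h - 1)*(h - 2)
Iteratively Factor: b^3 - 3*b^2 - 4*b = (b)*(b^2 - 3*b - 4) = b*(b - 4)*(b + 1)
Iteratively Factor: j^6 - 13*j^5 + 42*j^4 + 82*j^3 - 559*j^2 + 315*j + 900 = (j + 3)*(j^5 - 16*j^4 + 90*j^3 - 188*j^2 + 5*j + 300) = (j - 5)*(j + 3)*(j^4 - 11*j^3 + 35*j^2 - 13*j - 60) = (j - 5)^2*(j + 3)*(j^3 - 6*j^2 + 5*j + 12) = (j - 5)^2*(j + 1)*(j + 3)*(j^2 - 7*j + 12) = (j - 5)^2*(j - 3)*(j + 1)*(j + 3)*(j - 4)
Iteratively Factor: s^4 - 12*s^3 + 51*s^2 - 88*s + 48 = (s - 4)*(s^3 - 8*s^2 + 19*s - 12) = (s - 4)*(s - 1)*(s^2 - 7*s + 12) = (s - 4)*(s - 3)*(s - 1)*(s - 4)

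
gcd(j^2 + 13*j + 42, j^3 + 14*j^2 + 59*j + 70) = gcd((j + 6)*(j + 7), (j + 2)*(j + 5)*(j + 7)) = j + 7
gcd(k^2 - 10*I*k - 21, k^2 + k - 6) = 1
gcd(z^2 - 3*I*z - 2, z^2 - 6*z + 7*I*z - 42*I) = 1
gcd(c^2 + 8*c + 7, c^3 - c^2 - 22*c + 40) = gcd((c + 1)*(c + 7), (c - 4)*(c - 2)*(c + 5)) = 1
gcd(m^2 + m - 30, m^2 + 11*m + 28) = 1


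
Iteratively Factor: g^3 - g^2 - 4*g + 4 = (g - 2)*(g^2 + g - 2) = (g - 2)*(g + 2)*(g - 1)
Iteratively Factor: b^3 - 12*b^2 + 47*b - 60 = (b - 4)*(b^2 - 8*b + 15) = (b - 5)*(b - 4)*(b - 3)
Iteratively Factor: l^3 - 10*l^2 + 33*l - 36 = (l - 3)*(l^2 - 7*l + 12) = (l - 3)^2*(l - 4)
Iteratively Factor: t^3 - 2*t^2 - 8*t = (t - 4)*(t^2 + 2*t) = (t - 4)*(t + 2)*(t)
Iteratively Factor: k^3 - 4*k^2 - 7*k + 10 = (k - 1)*(k^2 - 3*k - 10) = (k - 5)*(k - 1)*(k + 2)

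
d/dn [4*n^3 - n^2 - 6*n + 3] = 12*n^2 - 2*n - 6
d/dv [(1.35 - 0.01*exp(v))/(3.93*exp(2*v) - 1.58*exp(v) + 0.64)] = (0.0393*exp(2*v) - 10.611*exp(v) + 2.1266)*exp(v)/(15.4449*exp(4*v) - 12.4188*exp(3*v) + 7.5268*exp(2*v) - 2.0224*exp(v) + 0.4096)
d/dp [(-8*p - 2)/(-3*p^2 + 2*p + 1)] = 4*(-6*p^2 - 3*p - 1)/(9*p^4 - 12*p^3 - 2*p^2 + 4*p + 1)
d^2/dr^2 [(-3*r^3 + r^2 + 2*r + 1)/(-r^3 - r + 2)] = 2*(-r^6 - 15*r^5 + 33*r^4 - 9*r^3 - 45*r^2 + 30*r - 9)/(r^9 + 3*r^7 - 6*r^6 + 3*r^5 - 12*r^4 + 13*r^3 - 6*r^2 + 12*r - 8)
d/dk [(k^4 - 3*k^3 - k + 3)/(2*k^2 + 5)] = (4*k^5 - 6*k^4 + 20*k^3 - 43*k^2 - 12*k - 5)/(4*k^4 + 20*k^2 + 25)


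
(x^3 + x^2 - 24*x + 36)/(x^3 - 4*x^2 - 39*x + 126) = (x - 2)/(x - 7)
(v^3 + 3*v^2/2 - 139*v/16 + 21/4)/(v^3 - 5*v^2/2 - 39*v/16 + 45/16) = (4*v^2 + 9*v - 28)/(4*v^2 - 7*v - 15)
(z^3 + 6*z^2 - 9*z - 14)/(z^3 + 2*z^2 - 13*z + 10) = (z^2 + 8*z + 7)/(z^2 + 4*z - 5)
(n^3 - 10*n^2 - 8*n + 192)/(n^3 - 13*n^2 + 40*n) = (n^2 - 2*n - 24)/(n*(n - 5))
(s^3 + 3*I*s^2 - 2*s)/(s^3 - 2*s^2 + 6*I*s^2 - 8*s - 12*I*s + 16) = s*(s + I)/(s^2 + 2*s*(-1 + 2*I) - 8*I)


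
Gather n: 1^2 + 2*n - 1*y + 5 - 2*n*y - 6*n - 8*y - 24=n*(-2*y - 4) - 9*y - 18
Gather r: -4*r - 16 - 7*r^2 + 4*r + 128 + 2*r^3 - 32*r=2*r^3 - 7*r^2 - 32*r + 112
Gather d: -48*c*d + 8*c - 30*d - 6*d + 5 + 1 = 8*c + d*(-48*c - 36) + 6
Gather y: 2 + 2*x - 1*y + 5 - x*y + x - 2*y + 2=3*x + y*(-x - 3) + 9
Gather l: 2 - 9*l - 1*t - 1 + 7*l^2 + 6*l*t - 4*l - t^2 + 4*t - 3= 7*l^2 + l*(6*t - 13) - t^2 + 3*t - 2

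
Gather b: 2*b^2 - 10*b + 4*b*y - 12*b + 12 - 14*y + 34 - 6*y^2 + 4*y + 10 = 2*b^2 + b*(4*y - 22) - 6*y^2 - 10*y + 56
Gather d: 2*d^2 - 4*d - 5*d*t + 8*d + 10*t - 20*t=2*d^2 + d*(4 - 5*t) - 10*t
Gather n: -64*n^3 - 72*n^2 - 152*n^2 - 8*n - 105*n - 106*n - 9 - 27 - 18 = -64*n^3 - 224*n^2 - 219*n - 54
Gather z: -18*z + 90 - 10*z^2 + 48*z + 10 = -10*z^2 + 30*z + 100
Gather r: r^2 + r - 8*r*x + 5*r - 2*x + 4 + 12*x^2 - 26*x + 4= r^2 + r*(6 - 8*x) + 12*x^2 - 28*x + 8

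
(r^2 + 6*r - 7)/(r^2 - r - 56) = (r - 1)/(r - 8)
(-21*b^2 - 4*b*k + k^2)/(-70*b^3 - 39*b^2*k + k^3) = (3*b + k)/(10*b^2 + 7*b*k + k^2)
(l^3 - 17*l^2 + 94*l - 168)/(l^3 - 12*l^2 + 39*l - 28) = (l - 6)/(l - 1)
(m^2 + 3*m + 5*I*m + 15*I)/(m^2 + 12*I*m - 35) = (m + 3)/(m + 7*I)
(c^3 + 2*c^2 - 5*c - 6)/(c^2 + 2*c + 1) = (c^2 + c - 6)/(c + 1)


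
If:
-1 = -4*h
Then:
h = 1/4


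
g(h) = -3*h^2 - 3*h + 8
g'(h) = -6*h - 3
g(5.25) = -90.44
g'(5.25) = -34.50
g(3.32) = -35.03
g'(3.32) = -22.92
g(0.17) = 7.40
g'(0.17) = -4.02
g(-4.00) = -28.00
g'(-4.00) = 21.00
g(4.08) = -54.18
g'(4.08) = -27.48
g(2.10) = -11.53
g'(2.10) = -15.60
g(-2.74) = -6.30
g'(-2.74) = 13.44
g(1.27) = -0.65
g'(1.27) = -10.62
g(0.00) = 8.00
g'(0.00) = -3.00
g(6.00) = -118.00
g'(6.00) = -39.00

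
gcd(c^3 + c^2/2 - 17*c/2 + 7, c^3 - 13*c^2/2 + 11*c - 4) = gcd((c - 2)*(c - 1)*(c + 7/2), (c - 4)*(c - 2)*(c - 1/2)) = c - 2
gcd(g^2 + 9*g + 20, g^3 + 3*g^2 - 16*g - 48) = g + 4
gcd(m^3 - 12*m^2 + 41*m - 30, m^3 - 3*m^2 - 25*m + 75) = m - 5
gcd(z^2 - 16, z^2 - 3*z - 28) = z + 4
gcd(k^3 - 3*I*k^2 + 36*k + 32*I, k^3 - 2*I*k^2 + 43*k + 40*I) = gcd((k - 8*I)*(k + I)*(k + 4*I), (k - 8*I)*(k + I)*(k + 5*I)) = k^2 - 7*I*k + 8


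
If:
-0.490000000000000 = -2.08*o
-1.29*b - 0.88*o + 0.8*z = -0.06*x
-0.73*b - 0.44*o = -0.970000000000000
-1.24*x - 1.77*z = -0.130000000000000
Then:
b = 1.19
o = 0.24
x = -3.36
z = 2.42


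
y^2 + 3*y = y*(y + 3)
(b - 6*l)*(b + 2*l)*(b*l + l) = b^3*l - 4*b^2*l^2 + b^2*l - 12*b*l^3 - 4*b*l^2 - 12*l^3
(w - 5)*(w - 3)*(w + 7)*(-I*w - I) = -I*w^4 + 42*I*w^2 - 64*I*w - 105*I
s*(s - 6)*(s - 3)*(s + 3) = s^4 - 6*s^3 - 9*s^2 + 54*s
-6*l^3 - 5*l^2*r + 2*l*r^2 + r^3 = (-2*l + r)*(l + r)*(3*l + r)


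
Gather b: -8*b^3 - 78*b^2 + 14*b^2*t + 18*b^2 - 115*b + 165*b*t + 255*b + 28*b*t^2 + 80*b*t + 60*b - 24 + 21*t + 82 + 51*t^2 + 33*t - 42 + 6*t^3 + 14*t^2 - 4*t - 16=-8*b^3 + b^2*(14*t - 60) + b*(28*t^2 + 245*t + 200) + 6*t^3 + 65*t^2 + 50*t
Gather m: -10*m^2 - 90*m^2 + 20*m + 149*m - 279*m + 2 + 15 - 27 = -100*m^2 - 110*m - 10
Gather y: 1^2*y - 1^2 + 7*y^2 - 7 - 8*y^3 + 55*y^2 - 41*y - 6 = -8*y^3 + 62*y^2 - 40*y - 14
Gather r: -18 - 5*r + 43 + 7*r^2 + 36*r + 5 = 7*r^2 + 31*r + 30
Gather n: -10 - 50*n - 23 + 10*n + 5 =-40*n - 28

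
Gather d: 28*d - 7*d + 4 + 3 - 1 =21*d + 6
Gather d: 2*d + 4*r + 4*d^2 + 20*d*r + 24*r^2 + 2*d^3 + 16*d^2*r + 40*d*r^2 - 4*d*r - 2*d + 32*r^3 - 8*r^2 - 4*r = 2*d^3 + d^2*(16*r + 4) + d*(40*r^2 + 16*r) + 32*r^3 + 16*r^2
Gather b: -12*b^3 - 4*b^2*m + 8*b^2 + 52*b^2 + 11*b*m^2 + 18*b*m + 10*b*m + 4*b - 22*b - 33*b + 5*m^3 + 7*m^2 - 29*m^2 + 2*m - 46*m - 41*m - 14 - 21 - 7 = -12*b^3 + b^2*(60 - 4*m) + b*(11*m^2 + 28*m - 51) + 5*m^3 - 22*m^2 - 85*m - 42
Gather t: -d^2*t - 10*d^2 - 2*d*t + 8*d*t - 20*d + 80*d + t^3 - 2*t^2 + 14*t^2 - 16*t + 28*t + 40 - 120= -10*d^2 + 60*d + t^3 + 12*t^2 + t*(-d^2 + 6*d + 12) - 80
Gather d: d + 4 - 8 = d - 4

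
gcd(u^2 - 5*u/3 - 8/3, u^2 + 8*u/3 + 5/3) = u + 1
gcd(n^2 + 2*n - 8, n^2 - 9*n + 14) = n - 2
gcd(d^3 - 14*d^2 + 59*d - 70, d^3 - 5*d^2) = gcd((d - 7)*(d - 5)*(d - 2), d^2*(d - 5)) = d - 5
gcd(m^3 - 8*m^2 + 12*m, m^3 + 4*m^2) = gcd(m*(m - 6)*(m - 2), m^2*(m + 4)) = m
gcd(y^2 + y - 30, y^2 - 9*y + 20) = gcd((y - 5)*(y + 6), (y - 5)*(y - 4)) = y - 5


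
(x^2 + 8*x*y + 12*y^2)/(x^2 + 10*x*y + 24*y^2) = (x + 2*y)/(x + 4*y)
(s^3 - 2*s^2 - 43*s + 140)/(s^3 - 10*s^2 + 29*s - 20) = (s + 7)/(s - 1)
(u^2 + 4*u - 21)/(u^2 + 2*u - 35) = (u - 3)/(u - 5)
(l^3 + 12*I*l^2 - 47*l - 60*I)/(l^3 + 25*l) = (l^2 + 7*I*l - 12)/(l*(l - 5*I))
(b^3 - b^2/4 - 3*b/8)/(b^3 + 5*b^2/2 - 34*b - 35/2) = b*(4*b - 3)/(4*(b^2 + 2*b - 35))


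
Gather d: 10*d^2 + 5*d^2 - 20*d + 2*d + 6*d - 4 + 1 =15*d^2 - 12*d - 3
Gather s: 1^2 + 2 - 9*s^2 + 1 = 4 - 9*s^2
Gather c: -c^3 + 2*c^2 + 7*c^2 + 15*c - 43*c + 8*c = -c^3 + 9*c^2 - 20*c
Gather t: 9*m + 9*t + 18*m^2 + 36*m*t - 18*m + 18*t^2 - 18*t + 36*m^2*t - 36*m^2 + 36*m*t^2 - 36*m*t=-18*m^2 - 9*m + t^2*(36*m + 18) + t*(36*m^2 - 9)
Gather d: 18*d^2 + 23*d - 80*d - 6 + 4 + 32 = 18*d^2 - 57*d + 30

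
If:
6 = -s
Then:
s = -6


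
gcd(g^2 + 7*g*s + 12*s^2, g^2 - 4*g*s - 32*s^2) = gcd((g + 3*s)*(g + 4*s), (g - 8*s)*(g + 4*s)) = g + 4*s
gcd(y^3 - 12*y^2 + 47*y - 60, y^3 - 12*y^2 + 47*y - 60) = y^3 - 12*y^2 + 47*y - 60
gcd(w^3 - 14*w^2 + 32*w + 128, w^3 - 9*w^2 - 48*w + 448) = w^2 - 16*w + 64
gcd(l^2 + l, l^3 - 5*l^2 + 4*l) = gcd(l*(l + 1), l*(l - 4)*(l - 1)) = l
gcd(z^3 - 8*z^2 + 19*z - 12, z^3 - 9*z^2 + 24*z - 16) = z^2 - 5*z + 4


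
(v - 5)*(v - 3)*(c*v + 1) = c*v^3 - 8*c*v^2 + 15*c*v + v^2 - 8*v + 15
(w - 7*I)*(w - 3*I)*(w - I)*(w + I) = w^4 - 10*I*w^3 - 20*w^2 - 10*I*w - 21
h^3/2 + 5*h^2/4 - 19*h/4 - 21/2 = (h/2 + 1)*(h - 3)*(h + 7/2)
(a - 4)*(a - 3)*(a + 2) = a^3 - 5*a^2 - 2*a + 24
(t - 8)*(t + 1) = t^2 - 7*t - 8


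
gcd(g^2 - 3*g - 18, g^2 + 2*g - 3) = g + 3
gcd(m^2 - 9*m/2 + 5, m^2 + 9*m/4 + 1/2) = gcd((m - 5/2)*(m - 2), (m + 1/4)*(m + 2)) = 1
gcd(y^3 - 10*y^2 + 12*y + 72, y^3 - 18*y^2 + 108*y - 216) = y^2 - 12*y + 36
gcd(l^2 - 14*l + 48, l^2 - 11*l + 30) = l - 6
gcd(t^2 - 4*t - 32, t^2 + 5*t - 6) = 1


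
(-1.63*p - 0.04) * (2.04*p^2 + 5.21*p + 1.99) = -3.3252*p^3 - 8.5739*p^2 - 3.4521*p - 0.0796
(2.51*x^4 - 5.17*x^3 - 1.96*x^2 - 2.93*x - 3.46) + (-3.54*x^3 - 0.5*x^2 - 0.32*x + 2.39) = 2.51*x^4 - 8.71*x^3 - 2.46*x^2 - 3.25*x - 1.07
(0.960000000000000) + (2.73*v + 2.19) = 2.73*v + 3.15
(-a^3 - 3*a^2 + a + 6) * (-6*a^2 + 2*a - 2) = 6*a^5 + 16*a^4 - 10*a^3 - 28*a^2 + 10*a - 12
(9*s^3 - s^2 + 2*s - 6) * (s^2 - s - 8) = 9*s^5 - 10*s^4 - 69*s^3 - 10*s + 48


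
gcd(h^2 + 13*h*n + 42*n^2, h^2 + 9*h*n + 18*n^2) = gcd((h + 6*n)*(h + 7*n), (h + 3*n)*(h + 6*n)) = h + 6*n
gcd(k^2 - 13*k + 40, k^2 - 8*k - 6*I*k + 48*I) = k - 8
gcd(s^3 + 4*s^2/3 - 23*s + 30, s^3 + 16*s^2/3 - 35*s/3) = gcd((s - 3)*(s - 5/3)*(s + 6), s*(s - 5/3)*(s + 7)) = s - 5/3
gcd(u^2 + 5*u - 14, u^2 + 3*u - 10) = u - 2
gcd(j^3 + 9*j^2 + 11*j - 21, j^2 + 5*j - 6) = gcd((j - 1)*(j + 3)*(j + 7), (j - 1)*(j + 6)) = j - 1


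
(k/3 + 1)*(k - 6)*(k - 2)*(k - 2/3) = k^4/3 - 17*k^3/9 - 26*k^2/9 + 44*k/3 - 8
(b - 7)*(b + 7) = b^2 - 49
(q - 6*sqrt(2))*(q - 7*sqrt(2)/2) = q^2 - 19*sqrt(2)*q/2 + 42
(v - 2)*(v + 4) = v^2 + 2*v - 8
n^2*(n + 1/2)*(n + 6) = n^4 + 13*n^3/2 + 3*n^2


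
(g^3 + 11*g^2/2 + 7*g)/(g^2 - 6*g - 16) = g*(2*g + 7)/(2*(g - 8))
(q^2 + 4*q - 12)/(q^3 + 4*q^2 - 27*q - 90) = (q - 2)/(q^2 - 2*q - 15)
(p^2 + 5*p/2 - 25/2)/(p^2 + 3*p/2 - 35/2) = (2*p - 5)/(2*p - 7)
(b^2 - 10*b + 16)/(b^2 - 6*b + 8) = (b - 8)/(b - 4)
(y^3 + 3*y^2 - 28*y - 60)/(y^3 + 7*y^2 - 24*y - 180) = (y + 2)/(y + 6)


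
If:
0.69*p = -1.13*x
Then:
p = -1.63768115942029*x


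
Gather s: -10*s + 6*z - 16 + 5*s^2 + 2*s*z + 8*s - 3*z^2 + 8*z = 5*s^2 + s*(2*z - 2) - 3*z^2 + 14*z - 16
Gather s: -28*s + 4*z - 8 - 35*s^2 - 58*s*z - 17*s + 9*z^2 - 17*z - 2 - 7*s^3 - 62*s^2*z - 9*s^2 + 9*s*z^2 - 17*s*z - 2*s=-7*s^3 + s^2*(-62*z - 44) + s*(9*z^2 - 75*z - 47) + 9*z^2 - 13*z - 10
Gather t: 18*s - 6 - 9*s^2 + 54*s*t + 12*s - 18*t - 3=-9*s^2 + 30*s + t*(54*s - 18) - 9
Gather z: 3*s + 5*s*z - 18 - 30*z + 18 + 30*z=5*s*z + 3*s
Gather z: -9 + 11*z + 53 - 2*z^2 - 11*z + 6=50 - 2*z^2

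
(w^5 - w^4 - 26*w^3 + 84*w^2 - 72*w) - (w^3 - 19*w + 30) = w^5 - w^4 - 27*w^3 + 84*w^2 - 53*w - 30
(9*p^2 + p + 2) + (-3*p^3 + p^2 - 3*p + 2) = -3*p^3 + 10*p^2 - 2*p + 4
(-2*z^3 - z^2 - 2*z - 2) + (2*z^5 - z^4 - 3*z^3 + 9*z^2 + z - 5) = 2*z^5 - z^4 - 5*z^3 + 8*z^2 - z - 7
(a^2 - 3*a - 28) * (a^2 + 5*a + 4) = a^4 + 2*a^3 - 39*a^2 - 152*a - 112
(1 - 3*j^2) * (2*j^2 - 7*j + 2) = -6*j^4 + 21*j^3 - 4*j^2 - 7*j + 2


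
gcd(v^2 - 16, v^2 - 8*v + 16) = v - 4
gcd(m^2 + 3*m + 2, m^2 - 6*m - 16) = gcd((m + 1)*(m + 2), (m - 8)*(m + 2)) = m + 2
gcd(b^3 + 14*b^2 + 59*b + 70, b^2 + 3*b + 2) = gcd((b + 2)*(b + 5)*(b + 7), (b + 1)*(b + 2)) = b + 2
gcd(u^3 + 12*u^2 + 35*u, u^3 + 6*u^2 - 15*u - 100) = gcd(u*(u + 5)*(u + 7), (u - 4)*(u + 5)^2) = u + 5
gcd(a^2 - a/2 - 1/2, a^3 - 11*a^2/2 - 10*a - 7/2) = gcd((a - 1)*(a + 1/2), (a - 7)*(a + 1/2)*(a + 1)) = a + 1/2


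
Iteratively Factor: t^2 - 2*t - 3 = (t + 1)*(t - 3)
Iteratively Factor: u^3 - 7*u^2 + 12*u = (u - 4)*(u^2 - 3*u) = u*(u - 4)*(u - 3)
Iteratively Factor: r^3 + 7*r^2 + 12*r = (r + 4)*(r^2 + 3*r) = (r + 3)*(r + 4)*(r)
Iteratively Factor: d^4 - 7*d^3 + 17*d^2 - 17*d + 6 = (d - 2)*(d^3 - 5*d^2 + 7*d - 3) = (d - 2)*(d - 1)*(d^2 - 4*d + 3) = (d - 2)*(d - 1)^2*(d - 3)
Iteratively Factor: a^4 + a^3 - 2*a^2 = (a)*(a^3 + a^2 - 2*a) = a^2*(a^2 + a - 2) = a^2*(a - 1)*(a + 2)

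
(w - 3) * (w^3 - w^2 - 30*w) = w^4 - 4*w^3 - 27*w^2 + 90*w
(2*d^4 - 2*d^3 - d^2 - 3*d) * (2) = 4*d^4 - 4*d^3 - 2*d^2 - 6*d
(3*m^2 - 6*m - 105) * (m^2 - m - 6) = 3*m^4 - 9*m^3 - 117*m^2 + 141*m + 630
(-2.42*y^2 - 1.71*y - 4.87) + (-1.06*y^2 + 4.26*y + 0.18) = -3.48*y^2 + 2.55*y - 4.69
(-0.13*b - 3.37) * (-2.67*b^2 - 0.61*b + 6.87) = 0.3471*b^3 + 9.0772*b^2 + 1.1626*b - 23.1519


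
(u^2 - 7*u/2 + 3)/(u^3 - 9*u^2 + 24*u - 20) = (u - 3/2)/(u^2 - 7*u + 10)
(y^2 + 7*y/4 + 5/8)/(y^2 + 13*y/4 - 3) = (8*y^2 + 14*y + 5)/(2*(4*y^2 + 13*y - 12))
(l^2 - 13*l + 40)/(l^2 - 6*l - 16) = (l - 5)/(l + 2)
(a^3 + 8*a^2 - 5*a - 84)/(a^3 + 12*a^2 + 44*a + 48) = (a^2 + 4*a - 21)/(a^2 + 8*a + 12)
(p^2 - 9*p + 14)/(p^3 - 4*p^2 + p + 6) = (p - 7)/(p^2 - 2*p - 3)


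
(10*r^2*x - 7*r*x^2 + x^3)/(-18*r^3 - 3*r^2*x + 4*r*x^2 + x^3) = x*(-5*r + x)/(9*r^2 + 6*r*x + x^2)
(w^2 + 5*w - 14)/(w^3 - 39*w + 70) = 1/(w - 5)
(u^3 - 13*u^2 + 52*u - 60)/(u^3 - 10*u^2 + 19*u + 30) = (u - 2)/(u + 1)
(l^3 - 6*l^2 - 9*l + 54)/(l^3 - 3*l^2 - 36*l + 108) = (l + 3)/(l + 6)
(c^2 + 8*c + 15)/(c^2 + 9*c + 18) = (c + 5)/(c + 6)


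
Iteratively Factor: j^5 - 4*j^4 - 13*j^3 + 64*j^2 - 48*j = (j - 1)*(j^4 - 3*j^3 - 16*j^2 + 48*j) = (j - 3)*(j - 1)*(j^3 - 16*j) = j*(j - 3)*(j - 1)*(j^2 - 16) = j*(j - 3)*(j - 1)*(j + 4)*(j - 4)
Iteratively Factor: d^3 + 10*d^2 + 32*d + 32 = (d + 4)*(d^2 + 6*d + 8) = (d + 2)*(d + 4)*(d + 4)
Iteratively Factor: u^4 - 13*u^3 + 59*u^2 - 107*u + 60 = (u - 5)*(u^3 - 8*u^2 + 19*u - 12) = (u - 5)*(u - 1)*(u^2 - 7*u + 12) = (u - 5)*(u - 4)*(u - 1)*(u - 3)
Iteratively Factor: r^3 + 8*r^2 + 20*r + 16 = (r + 2)*(r^2 + 6*r + 8) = (r + 2)*(r + 4)*(r + 2)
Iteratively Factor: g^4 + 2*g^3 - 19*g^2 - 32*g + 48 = (g + 4)*(g^3 - 2*g^2 - 11*g + 12) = (g + 3)*(g + 4)*(g^2 - 5*g + 4) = (g - 1)*(g + 3)*(g + 4)*(g - 4)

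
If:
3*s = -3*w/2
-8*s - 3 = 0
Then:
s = -3/8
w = 3/4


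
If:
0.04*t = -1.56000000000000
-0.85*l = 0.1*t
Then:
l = 4.59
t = -39.00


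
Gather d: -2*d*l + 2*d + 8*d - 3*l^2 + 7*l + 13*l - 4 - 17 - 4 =d*(10 - 2*l) - 3*l^2 + 20*l - 25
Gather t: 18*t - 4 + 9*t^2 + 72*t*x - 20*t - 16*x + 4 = 9*t^2 + t*(72*x - 2) - 16*x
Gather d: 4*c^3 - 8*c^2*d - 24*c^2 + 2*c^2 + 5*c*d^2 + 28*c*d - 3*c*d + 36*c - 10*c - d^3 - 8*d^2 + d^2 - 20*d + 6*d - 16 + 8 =4*c^3 - 22*c^2 + 26*c - d^3 + d^2*(5*c - 7) + d*(-8*c^2 + 25*c - 14) - 8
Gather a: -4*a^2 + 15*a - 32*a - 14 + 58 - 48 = -4*a^2 - 17*a - 4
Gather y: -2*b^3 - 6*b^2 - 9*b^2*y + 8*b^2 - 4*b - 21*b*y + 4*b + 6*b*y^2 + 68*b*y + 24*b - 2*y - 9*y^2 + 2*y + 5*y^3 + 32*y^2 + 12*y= -2*b^3 + 2*b^2 + 24*b + 5*y^3 + y^2*(6*b + 23) + y*(-9*b^2 + 47*b + 12)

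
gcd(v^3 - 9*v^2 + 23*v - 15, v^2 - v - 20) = v - 5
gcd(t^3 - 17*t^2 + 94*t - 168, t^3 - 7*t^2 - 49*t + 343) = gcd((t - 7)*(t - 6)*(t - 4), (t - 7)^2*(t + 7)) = t - 7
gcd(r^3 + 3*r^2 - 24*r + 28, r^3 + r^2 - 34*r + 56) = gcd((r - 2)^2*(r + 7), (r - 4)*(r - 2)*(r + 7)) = r^2 + 5*r - 14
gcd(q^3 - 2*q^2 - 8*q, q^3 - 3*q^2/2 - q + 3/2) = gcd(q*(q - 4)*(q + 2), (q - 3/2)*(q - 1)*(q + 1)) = 1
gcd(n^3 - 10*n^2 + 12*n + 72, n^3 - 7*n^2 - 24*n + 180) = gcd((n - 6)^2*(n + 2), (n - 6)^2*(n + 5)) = n^2 - 12*n + 36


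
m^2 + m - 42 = (m - 6)*(m + 7)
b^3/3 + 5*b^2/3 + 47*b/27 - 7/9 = (b/3 + 1)*(b - 1/3)*(b + 7/3)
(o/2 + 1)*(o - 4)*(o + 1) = o^3/2 - o^2/2 - 5*o - 4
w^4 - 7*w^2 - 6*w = w*(w - 3)*(w + 1)*(w + 2)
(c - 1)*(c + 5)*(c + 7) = c^3 + 11*c^2 + 23*c - 35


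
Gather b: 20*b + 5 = 20*b + 5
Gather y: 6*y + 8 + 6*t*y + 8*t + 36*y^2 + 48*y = 8*t + 36*y^2 + y*(6*t + 54) + 8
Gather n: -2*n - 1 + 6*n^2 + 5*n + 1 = 6*n^2 + 3*n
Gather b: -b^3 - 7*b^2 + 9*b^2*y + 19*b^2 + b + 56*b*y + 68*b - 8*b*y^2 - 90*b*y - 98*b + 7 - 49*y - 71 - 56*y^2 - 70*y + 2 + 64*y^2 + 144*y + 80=-b^3 + b^2*(9*y + 12) + b*(-8*y^2 - 34*y - 29) + 8*y^2 + 25*y + 18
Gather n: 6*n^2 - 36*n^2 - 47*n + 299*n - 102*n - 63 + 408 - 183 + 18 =-30*n^2 + 150*n + 180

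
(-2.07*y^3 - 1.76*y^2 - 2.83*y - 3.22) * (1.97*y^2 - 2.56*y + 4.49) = -4.0779*y^5 + 1.832*y^4 - 10.3638*y^3 - 7.001*y^2 - 4.4635*y - 14.4578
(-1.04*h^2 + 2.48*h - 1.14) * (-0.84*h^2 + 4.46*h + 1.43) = 0.8736*h^4 - 6.7216*h^3 + 10.5312*h^2 - 1.538*h - 1.6302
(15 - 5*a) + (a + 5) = 20 - 4*a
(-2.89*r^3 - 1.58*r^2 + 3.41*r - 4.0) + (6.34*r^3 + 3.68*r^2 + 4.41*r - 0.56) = 3.45*r^3 + 2.1*r^2 + 7.82*r - 4.56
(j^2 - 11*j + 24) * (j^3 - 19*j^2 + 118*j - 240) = j^5 - 30*j^4 + 351*j^3 - 1994*j^2 + 5472*j - 5760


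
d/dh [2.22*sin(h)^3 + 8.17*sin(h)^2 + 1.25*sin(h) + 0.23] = (6.66*sin(h)^2 + 16.34*sin(h) + 1.25)*cos(h)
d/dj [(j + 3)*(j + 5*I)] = 2*j + 3 + 5*I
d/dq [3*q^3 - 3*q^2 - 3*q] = 9*q^2 - 6*q - 3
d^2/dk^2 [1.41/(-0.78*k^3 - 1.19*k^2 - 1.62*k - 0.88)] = ((6.5988*k + 3.3558)*(0.78*k^3 + 1.19*k^2 + 1.62*k + 0.88) - 1.41*(2.34*k^2 + 2.38*k + 1.62)*(4.68*k^2 + 4.76*k + 3.24))/(0.78*k^3 + 1.19*k^2 + 1.62*k + 0.88)^3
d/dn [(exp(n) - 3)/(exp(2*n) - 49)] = (-2*(exp(n) - 3)*exp(n) + exp(2*n) - 49)*exp(n)/(exp(2*n) - 49)^2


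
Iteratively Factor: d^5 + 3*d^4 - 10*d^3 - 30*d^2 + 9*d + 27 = (d - 3)*(d^4 + 6*d^3 + 8*d^2 - 6*d - 9) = (d - 3)*(d - 1)*(d^3 + 7*d^2 + 15*d + 9) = (d - 3)*(d - 1)*(d + 3)*(d^2 + 4*d + 3) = (d - 3)*(d - 1)*(d + 3)^2*(d + 1)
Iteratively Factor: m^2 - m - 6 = (m - 3)*(m + 2)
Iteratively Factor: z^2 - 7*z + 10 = (z - 2)*(z - 5)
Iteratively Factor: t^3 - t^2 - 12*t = (t + 3)*(t^2 - 4*t) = (t - 4)*(t + 3)*(t)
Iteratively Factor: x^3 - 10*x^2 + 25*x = (x - 5)*(x^2 - 5*x) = (x - 5)^2*(x)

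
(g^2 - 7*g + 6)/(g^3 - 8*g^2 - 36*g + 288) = (g - 1)/(g^2 - 2*g - 48)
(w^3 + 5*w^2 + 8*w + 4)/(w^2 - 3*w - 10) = (w^2 + 3*w + 2)/(w - 5)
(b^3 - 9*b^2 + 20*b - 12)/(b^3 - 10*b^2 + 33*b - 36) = (b^3 - 9*b^2 + 20*b - 12)/(b^3 - 10*b^2 + 33*b - 36)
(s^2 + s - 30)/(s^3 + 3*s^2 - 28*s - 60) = 1/(s + 2)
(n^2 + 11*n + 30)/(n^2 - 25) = (n + 6)/(n - 5)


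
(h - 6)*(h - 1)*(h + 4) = h^3 - 3*h^2 - 22*h + 24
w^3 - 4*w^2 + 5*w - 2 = (w - 2)*(w - 1)^2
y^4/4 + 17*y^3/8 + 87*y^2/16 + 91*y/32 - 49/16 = (y/4 + 1/2)*(y - 1/2)*(y + 7/2)^2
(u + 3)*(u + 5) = u^2 + 8*u + 15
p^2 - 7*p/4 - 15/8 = (p - 5/2)*(p + 3/4)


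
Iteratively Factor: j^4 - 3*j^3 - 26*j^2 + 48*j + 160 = (j - 5)*(j^3 + 2*j^2 - 16*j - 32) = (j - 5)*(j - 4)*(j^2 + 6*j + 8) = (j - 5)*(j - 4)*(j + 4)*(j + 2)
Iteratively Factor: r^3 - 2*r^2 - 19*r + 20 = (r + 4)*(r^2 - 6*r + 5) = (r - 1)*(r + 4)*(r - 5)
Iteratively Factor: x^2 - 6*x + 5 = (x - 5)*(x - 1)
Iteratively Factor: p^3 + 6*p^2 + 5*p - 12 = (p + 4)*(p^2 + 2*p - 3) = (p + 3)*(p + 4)*(p - 1)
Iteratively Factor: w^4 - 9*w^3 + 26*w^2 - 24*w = (w)*(w^3 - 9*w^2 + 26*w - 24) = w*(w - 2)*(w^2 - 7*w + 12) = w*(w - 3)*(w - 2)*(w - 4)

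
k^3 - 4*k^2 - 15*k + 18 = (k - 6)*(k - 1)*(k + 3)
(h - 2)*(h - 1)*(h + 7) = h^3 + 4*h^2 - 19*h + 14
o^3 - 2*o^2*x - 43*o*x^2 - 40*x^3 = (o - 8*x)*(o + x)*(o + 5*x)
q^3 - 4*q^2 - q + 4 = (q - 4)*(q - 1)*(q + 1)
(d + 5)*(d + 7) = d^2 + 12*d + 35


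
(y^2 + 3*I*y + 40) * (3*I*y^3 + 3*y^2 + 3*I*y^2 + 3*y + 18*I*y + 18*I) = 3*I*y^5 - 6*y^4 + 3*I*y^4 - 6*y^3 + 147*I*y^3 + 66*y^2 + 147*I*y^2 + 66*y + 720*I*y + 720*I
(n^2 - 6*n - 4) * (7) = 7*n^2 - 42*n - 28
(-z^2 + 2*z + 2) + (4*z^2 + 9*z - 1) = 3*z^2 + 11*z + 1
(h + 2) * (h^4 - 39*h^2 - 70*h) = h^5 + 2*h^4 - 39*h^3 - 148*h^2 - 140*h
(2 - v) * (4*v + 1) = -4*v^2 + 7*v + 2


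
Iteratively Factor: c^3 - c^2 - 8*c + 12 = (c + 3)*(c^2 - 4*c + 4) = (c - 2)*(c + 3)*(c - 2)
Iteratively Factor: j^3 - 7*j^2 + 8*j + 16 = (j + 1)*(j^2 - 8*j + 16) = (j - 4)*(j + 1)*(j - 4)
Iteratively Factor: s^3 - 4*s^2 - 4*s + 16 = (s - 4)*(s^2 - 4) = (s - 4)*(s - 2)*(s + 2)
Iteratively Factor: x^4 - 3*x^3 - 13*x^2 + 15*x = (x - 5)*(x^3 + 2*x^2 - 3*x) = (x - 5)*(x + 3)*(x^2 - x) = x*(x - 5)*(x + 3)*(x - 1)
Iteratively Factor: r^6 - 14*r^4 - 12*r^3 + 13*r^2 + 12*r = (r + 1)*(r^5 - r^4 - 13*r^3 + r^2 + 12*r) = (r - 1)*(r + 1)*(r^4 - 13*r^2 - 12*r) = (r - 4)*(r - 1)*(r + 1)*(r^3 + 4*r^2 + 3*r) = (r - 4)*(r - 1)*(r + 1)*(r + 3)*(r^2 + r) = (r - 4)*(r - 1)*(r + 1)^2*(r + 3)*(r)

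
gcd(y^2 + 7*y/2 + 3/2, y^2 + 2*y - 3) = y + 3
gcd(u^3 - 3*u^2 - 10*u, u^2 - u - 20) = u - 5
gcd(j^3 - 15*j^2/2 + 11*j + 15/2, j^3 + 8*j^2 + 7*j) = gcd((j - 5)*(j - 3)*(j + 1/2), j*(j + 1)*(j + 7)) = 1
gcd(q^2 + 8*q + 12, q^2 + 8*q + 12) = q^2 + 8*q + 12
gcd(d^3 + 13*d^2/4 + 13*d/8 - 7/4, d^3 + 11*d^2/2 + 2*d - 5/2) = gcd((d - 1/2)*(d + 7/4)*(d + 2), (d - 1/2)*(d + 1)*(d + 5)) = d - 1/2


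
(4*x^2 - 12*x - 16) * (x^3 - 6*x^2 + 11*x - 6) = 4*x^5 - 36*x^4 + 100*x^3 - 60*x^2 - 104*x + 96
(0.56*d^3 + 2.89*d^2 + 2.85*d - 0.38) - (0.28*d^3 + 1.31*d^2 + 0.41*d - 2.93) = 0.28*d^3 + 1.58*d^2 + 2.44*d + 2.55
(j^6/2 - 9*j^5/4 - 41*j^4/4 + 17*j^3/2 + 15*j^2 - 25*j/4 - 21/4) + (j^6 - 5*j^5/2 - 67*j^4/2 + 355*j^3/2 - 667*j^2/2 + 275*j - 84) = 3*j^6/2 - 19*j^5/4 - 175*j^4/4 + 186*j^3 - 637*j^2/2 + 1075*j/4 - 357/4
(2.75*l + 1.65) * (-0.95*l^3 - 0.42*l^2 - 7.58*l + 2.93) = -2.6125*l^4 - 2.7225*l^3 - 21.538*l^2 - 4.4495*l + 4.8345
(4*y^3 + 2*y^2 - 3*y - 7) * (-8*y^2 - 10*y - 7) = -32*y^5 - 56*y^4 - 24*y^3 + 72*y^2 + 91*y + 49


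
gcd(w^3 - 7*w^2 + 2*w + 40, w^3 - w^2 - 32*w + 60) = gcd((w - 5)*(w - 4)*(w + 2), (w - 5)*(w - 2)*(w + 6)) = w - 5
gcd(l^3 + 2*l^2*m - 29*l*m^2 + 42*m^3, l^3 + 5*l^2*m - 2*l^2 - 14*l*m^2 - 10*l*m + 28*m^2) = l^2 + 5*l*m - 14*m^2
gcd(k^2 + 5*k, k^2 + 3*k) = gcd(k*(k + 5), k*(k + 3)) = k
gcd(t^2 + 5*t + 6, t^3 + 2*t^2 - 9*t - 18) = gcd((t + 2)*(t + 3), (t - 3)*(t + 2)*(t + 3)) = t^2 + 5*t + 6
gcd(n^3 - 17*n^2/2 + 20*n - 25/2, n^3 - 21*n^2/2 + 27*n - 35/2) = n^2 - 7*n/2 + 5/2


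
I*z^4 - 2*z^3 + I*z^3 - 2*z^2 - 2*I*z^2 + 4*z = z*(z + 2)*(z + 2*I)*(I*z - I)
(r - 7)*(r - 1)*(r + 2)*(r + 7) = r^4 + r^3 - 51*r^2 - 49*r + 98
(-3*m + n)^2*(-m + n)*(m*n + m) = -9*m^4*n - 9*m^4 + 15*m^3*n^2 + 15*m^3*n - 7*m^2*n^3 - 7*m^2*n^2 + m*n^4 + m*n^3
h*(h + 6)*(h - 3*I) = h^3 + 6*h^2 - 3*I*h^2 - 18*I*h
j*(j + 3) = j^2 + 3*j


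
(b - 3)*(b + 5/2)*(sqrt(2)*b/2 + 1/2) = sqrt(2)*b^3/2 - sqrt(2)*b^2/4 + b^2/2 - 15*sqrt(2)*b/4 - b/4 - 15/4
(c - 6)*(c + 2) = c^2 - 4*c - 12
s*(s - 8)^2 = s^3 - 16*s^2 + 64*s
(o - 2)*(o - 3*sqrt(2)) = o^2 - 3*sqrt(2)*o - 2*o + 6*sqrt(2)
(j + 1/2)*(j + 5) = j^2 + 11*j/2 + 5/2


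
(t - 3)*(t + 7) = t^2 + 4*t - 21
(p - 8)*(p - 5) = p^2 - 13*p + 40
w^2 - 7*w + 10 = (w - 5)*(w - 2)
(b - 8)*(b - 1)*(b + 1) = b^3 - 8*b^2 - b + 8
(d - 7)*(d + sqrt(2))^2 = d^3 - 7*d^2 + 2*sqrt(2)*d^2 - 14*sqrt(2)*d + 2*d - 14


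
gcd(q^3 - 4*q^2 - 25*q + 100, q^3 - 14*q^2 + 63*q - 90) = q - 5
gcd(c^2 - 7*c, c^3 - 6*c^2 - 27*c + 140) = c - 7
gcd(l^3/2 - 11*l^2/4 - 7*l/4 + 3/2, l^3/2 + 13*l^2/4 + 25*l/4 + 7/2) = l + 1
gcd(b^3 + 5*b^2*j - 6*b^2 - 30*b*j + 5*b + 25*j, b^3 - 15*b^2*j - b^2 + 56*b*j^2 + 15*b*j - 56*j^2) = b - 1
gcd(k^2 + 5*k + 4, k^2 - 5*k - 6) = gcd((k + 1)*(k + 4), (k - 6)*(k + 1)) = k + 1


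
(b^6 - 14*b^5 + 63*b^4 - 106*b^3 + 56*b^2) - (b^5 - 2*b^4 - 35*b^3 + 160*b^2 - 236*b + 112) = b^6 - 15*b^5 + 65*b^4 - 71*b^3 - 104*b^2 + 236*b - 112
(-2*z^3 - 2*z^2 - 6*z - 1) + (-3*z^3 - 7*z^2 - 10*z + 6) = -5*z^3 - 9*z^2 - 16*z + 5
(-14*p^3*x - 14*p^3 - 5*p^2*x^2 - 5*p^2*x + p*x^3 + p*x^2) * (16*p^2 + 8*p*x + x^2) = -224*p^5*x - 224*p^5 - 192*p^4*x^2 - 192*p^4*x - 38*p^3*x^3 - 38*p^3*x^2 + 3*p^2*x^4 + 3*p^2*x^3 + p*x^5 + p*x^4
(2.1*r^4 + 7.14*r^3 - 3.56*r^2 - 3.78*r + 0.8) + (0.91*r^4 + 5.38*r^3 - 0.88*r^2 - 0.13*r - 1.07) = 3.01*r^4 + 12.52*r^3 - 4.44*r^2 - 3.91*r - 0.27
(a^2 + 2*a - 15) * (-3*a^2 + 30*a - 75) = -3*a^4 + 24*a^3 + 30*a^2 - 600*a + 1125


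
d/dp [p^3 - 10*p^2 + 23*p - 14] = 3*p^2 - 20*p + 23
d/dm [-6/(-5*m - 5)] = -6/(5*(m + 1)^2)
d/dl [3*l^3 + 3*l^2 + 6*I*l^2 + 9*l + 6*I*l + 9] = 9*l^2 + l*(6 + 12*I) + 9 + 6*I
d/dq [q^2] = 2*q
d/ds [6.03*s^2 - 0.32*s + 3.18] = 12.06*s - 0.32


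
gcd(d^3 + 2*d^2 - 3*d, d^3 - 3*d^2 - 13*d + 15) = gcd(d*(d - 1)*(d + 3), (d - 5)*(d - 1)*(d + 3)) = d^2 + 2*d - 3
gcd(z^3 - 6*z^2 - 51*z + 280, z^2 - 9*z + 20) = z - 5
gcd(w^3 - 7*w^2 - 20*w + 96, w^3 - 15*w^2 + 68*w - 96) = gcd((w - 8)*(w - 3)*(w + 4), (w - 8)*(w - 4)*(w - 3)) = w^2 - 11*w + 24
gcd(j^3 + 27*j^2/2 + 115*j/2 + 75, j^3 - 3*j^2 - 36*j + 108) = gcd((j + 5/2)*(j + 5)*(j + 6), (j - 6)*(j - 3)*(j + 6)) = j + 6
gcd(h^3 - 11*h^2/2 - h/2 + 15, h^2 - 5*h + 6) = h - 2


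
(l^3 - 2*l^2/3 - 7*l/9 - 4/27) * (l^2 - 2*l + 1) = l^5 - 8*l^4/3 + 14*l^3/9 + 20*l^2/27 - 13*l/27 - 4/27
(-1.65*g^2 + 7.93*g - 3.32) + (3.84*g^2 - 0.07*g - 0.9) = 2.19*g^2 + 7.86*g - 4.22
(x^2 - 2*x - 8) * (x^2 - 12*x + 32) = x^4 - 14*x^3 + 48*x^2 + 32*x - 256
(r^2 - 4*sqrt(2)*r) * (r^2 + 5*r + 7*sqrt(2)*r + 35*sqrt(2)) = r^4 + 3*sqrt(2)*r^3 + 5*r^3 - 56*r^2 + 15*sqrt(2)*r^2 - 280*r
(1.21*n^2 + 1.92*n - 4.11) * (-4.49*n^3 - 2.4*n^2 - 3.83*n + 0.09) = -5.4329*n^5 - 11.5248*n^4 + 9.2116*n^3 + 2.6193*n^2 + 15.9141*n - 0.3699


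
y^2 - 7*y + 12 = (y - 4)*(y - 3)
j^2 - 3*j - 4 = (j - 4)*(j + 1)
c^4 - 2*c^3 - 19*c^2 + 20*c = c*(c - 5)*(c - 1)*(c + 4)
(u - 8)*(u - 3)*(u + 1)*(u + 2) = u^4 - 8*u^3 - 7*u^2 + 50*u + 48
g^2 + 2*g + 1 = (g + 1)^2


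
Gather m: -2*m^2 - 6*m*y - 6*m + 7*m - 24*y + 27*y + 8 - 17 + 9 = -2*m^2 + m*(1 - 6*y) + 3*y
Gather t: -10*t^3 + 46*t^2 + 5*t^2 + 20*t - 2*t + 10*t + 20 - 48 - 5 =-10*t^3 + 51*t^2 + 28*t - 33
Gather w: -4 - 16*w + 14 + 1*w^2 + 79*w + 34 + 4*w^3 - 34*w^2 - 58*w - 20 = 4*w^3 - 33*w^2 + 5*w + 24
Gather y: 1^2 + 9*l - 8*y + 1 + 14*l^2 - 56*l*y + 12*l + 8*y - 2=14*l^2 - 56*l*y + 21*l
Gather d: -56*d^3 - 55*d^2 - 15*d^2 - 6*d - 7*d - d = -56*d^3 - 70*d^2 - 14*d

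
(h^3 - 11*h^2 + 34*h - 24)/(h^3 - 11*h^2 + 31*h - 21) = (h^2 - 10*h + 24)/(h^2 - 10*h + 21)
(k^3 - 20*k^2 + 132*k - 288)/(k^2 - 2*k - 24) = (k^2 - 14*k + 48)/(k + 4)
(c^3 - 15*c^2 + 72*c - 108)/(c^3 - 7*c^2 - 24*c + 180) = (c - 3)/(c + 5)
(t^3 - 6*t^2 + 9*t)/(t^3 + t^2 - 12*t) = (t - 3)/(t + 4)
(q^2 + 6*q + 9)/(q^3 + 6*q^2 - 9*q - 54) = (q + 3)/(q^2 + 3*q - 18)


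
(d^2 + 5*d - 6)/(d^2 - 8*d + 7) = (d + 6)/(d - 7)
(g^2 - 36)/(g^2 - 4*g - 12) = (g + 6)/(g + 2)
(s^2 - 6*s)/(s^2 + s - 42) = s/(s + 7)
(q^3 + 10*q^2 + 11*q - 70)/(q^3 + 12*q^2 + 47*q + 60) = (q^2 + 5*q - 14)/(q^2 + 7*q + 12)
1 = 1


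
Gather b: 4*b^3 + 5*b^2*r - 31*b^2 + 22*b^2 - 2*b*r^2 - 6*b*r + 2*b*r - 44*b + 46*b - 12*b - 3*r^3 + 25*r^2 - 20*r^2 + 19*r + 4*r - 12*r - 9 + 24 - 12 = 4*b^3 + b^2*(5*r - 9) + b*(-2*r^2 - 4*r - 10) - 3*r^3 + 5*r^2 + 11*r + 3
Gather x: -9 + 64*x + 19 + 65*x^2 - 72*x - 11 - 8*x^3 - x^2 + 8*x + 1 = -8*x^3 + 64*x^2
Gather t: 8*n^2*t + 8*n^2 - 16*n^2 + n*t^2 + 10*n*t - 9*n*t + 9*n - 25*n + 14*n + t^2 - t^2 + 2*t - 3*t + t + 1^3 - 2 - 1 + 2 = -8*n^2 + n*t^2 - 2*n + t*(8*n^2 + n)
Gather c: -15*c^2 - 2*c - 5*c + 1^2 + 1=-15*c^2 - 7*c + 2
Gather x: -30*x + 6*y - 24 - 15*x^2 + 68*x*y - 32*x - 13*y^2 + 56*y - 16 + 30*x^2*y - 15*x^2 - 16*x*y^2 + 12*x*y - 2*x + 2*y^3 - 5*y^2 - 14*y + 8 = x^2*(30*y - 30) + x*(-16*y^2 + 80*y - 64) + 2*y^3 - 18*y^2 + 48*y - 32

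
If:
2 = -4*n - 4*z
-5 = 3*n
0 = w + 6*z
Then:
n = -5/3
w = -7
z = 7/6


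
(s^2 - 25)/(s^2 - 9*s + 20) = (s + 5)/(s - 4)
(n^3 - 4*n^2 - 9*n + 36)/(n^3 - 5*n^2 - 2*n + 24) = (n + 3)/(n + 2)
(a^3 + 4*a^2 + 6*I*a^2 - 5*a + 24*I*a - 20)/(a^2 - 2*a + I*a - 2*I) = (a^2 + a*(4 + 5*I) + 20*I)/(a - 2)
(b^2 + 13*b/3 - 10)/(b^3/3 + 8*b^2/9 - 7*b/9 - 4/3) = 3*(3*b^2 + 13*b - 30)/(3*b^3 + 8*b^2 - 7*b - 12)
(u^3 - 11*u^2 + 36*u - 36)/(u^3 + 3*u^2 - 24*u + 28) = (u^2 - 9*u + 18)/(u^2 + 5*u - 14)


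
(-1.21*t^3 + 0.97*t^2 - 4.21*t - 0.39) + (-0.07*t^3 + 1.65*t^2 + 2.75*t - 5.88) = -1.28*t^3 + 2.62*t^2 - 1.46*t - 6.27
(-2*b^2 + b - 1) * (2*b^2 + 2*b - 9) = -4*b^4 - 2*b^3 + 18*b^2 - 11*b + 9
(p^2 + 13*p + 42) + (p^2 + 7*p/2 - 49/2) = 2*p^2 + 33*p/2 + 35/2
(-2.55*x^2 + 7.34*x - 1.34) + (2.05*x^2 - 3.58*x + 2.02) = -0.5*x^2 + 3.76*x + 0.68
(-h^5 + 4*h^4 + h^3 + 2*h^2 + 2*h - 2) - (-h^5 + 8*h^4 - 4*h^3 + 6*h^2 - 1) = -4*h^4 + 5*h^3 - 4*h^2 + 2*h - 1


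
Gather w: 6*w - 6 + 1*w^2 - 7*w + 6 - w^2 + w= 0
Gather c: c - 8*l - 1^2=c - 8*l - 1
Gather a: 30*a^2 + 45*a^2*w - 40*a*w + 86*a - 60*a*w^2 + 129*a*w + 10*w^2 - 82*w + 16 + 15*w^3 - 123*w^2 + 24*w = a^2*(45*w + 30) + a*(-60*w^2 + 89*w + 86) + 15*w^3 - 113*w^2 - 58*w + 16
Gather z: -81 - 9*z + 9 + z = -8*z - 72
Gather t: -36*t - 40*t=-76*t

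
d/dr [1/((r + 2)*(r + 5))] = (-2*r - 7)/(r^4 + 14*r^3 + 69*r^2 + 140*r + 100)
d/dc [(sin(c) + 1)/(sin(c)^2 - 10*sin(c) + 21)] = (-2*sin(c) + cos(c)^2 + 30)*cos(c)/(sin(c)^2 - 10*sin(c) + 21)^2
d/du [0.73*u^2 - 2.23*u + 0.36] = 1.46*u - 2.23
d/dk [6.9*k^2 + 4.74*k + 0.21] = 13.8*k + 4.74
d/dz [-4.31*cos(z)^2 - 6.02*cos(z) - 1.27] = (8.62*cos(z) + 6.02)*sin(z)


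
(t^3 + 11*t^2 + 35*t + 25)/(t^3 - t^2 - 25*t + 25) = (t^2 + 6*t + 5)/(t^2 - 6*t + 5)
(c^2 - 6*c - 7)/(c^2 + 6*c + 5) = (c - 7)/(c + 5)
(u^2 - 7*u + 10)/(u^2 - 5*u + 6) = (u - 5)/(u - 3)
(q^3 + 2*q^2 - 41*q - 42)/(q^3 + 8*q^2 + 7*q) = (q - 6)/q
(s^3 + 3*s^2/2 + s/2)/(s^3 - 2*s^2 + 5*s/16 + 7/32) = 16*s*(2*s^2 + 3*s + 1)/(32*s^3 - 64*s^2 + 10*s + 7)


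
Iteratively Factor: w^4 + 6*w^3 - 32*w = (w - 2)*(w^3 + 8*w^2 + 16*w) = (w - 2)*(w + 4)*(w^2 + 4*w) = w*(w - 2)*(w + 4)*(w + 4)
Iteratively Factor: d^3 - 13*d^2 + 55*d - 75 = (d - 5)*(d^2 - 8*d + 15) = (d - 5)*(d - 3)*(d - 5)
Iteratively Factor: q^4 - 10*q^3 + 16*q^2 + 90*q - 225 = (q - 3)*(q^3 - 7*q^2 - 5*q + 75) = (q - 5)*(q - 3)*(q^2 - 2*q - 15) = (q - 5)*(q - 3)*(q + 3)*(q - 5)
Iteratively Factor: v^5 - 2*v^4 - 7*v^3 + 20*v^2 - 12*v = (v + 3)*(v^4 - 5*v^3 + 8*v^2 - 4*v) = (v - 2)*(v + 3)*(v^3 - 3*v^2 + 2*v) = (v - 2)^2*(v + 3)*(v^2 - v) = v*(v - 2)^2*(v + 3)*(v - 1)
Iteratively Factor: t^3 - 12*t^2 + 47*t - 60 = (t - 5)*(t^2 - 7*t + 12) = (t - 5)*(t - 3)*(t - 4)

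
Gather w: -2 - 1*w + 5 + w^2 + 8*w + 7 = w^2 + 7*w + 10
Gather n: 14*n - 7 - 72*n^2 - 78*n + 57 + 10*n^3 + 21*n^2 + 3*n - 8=10*n^3 - 51*n^2 - 61*n + 42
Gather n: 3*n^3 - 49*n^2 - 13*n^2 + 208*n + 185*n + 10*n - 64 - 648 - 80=3*n^3 - 62*n^2 + 403*n - 792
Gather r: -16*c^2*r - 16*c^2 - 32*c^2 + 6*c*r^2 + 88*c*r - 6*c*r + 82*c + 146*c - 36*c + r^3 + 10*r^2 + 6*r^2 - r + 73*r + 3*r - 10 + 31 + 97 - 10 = -48*c^2 + 192*c + r^3 + r^2*(6*c + 16) + r*(-16*c^2 + 82*c + 75) + 108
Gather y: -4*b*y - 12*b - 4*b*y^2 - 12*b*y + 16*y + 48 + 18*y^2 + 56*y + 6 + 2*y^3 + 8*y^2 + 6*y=-12*b + 2*y^3 + y^2*(26 - 4*b) + y*(78 - 16*b) + 54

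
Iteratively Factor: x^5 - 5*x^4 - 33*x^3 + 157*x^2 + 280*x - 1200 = (x + 4)*(x^4 - 9*x^3 + 3*x^2 + 145*x - 300) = (x - 3)*(x + 4)*(x^3 - 6*x^2 - 15*x + 100) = (x - 3)*(x + 4)^2*(x^2 - 10*x + 25) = (x - 5)*(x - 3)*(x + 4)^2*(x - 5)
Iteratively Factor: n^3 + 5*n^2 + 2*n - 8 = (n - 1)*(n^2 + 6*n + 8) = (n - 1)*(n + 2)*(n + 4)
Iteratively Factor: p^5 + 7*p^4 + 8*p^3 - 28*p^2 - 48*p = (p + 3)*(p^4 + 4*p^3 - 4*p^2 - 16*p) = (p - 2)*(p + 3)*(p^3 + 6*p^2 + 8*p) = (p - 2)*(p + 3)*(p + 4)*(p^2 + 2*p) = p*(p - 2)*(p + 3)*(p + 4)*(p + 2)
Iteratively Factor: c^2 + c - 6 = (c + 3)*(c - 2)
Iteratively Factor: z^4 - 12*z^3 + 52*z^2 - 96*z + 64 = (z - 2)*(z^3 - 10*z^2 + 32*z - 32) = (z - 2)^2*(z^2 - 8*z + 16) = (z - 4)*(z - 2)^2*(z - 4)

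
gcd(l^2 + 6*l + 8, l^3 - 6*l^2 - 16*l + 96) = l + 4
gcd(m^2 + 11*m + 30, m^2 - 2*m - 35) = m + 5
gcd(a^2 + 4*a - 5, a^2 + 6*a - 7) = a - 1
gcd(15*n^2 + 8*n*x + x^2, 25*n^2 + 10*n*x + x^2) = 5*n + x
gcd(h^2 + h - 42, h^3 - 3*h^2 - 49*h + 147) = h + 7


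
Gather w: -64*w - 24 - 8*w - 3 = -72*w - 27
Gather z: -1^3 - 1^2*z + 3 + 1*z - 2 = 0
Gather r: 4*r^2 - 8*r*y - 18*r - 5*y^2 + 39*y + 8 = 4*r^2 + r*(-8*y - 18) - 5*y^2 + 39*y + 8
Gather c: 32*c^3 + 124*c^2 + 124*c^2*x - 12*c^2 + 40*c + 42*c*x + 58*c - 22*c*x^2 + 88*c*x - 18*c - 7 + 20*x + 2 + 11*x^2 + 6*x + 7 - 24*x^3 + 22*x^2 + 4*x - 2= 32*c^3 + c^2*(124*x + 112) + c*(-22*x^2 + 130*x + 80) - 24*x^3 + 33*x^2 + 30*x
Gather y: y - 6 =y - 6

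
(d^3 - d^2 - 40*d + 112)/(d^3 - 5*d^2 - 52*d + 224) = (d - 4)/(d - 8)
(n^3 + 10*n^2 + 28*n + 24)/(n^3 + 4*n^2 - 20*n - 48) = (n + 2)/(n - 4)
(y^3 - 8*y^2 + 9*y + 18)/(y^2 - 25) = (y^3 - 8*y^2 + 9*y + 18)/(y^2 - 25)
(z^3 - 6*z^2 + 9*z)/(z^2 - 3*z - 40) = z*(-z^2 + 6*z - 9)/(-z^2 + 3*z + 40)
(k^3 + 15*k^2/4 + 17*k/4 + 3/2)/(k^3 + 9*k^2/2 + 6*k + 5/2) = (4*k^2 + 11*k + 6)/(2*(2*k^2 + 7*k + 5))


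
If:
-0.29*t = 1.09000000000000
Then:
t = -3.76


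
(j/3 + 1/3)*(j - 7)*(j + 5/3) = j^3/3 - 13*j^2/9 - 17*j/3 - 35/9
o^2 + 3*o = o*(o + 3)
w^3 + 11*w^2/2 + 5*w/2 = w*(w + 1/2)*(w + 5)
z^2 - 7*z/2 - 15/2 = (z - 5)*(z + 3/2)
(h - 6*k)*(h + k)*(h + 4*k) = h^3 - h^2*k - 26*h*k^2 - 24*k^3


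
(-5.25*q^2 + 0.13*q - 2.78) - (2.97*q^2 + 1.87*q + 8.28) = -8.22*q^2 - 1.74*q - 11.06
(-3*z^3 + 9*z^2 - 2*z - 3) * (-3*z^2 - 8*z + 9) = 9*z^5 - 3*z^4 - 93*z^3 + 106*z^2 + 6*z - 27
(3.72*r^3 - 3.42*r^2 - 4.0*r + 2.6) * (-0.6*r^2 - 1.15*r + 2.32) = -2.232*r^5 - 2.226*r^4 + 14.9634*r^3 - 4.8944*r^2 - 12.27*r + 6.032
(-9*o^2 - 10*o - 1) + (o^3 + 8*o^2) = o^3 - o^2 - 10*o - 1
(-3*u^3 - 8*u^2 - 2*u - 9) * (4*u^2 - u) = -12*u^5 - 29*u^4 - 34*u^2 + 9*u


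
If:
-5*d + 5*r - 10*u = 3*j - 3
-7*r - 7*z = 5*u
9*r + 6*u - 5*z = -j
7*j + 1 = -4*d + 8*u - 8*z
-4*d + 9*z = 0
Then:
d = 3/18665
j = 979/11199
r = -8069/55995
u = 11291/55995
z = 4/55995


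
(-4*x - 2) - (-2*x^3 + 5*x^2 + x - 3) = 2*x^3 - 5*x^2 - 5*x + 1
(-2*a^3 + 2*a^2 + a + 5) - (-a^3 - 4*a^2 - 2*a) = -a^3 + 6*a^2 + 3*a + 5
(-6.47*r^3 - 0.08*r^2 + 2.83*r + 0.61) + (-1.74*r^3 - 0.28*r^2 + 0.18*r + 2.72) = -8.21*r^3 - 0.36*r^2 + 3.01*r + 3.33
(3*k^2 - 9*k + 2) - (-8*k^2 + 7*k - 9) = 11*k^2 - 16*k + 11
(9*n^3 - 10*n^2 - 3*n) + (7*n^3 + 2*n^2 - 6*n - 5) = 16*n^3 - 8*n^2 - 9*n - 5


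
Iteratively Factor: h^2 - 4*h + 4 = (h - 2)*(h - 2)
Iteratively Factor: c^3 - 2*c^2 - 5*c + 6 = (c - 3)*(c^2 + c - 2) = (c - 3)*(c - 1)*(c + 2)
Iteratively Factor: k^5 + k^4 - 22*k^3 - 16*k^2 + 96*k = (k + 4)*(k^4 - 3*k^3 - 10*k^2 + 24*k) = (k - 2)*(k + 4)*(k^3 - k^2 - 12*k) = (k - 2)*(k + 3)*(k + 4)*(k^2 - 4*k) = (k - 4)*(k - 2)*(k + 3)*(k + 4)*(k)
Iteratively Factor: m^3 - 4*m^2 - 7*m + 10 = (m - 1)*(m^2 - 3*m - 10) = (m - 5)*(m - 1)*(m + 2)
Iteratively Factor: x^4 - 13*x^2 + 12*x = (x - 1)*(x^3 + x^2 - 12*x) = x*(x - 1)*(x^2 + x - 12) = x*(x - 3)*(x - 1)*(x + 4)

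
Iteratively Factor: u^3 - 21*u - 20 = (u + 4)*(u^2 - 4*u - 5) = (u + 1)*(u + 4)*(u - 5)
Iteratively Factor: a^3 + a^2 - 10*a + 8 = (a - 2)*(a^2 + 3*a - 4) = (a - 2)*(a + 4)*(a - 1)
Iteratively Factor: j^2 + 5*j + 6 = (j + 3)*(j + 2)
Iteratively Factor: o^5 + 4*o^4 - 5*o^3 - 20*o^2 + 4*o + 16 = (o + 4)*(o^4 - 5*o^2 + 4) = (o + 1)*(o + 4)*(o^3 - o^2 - 4*o + 4) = (o - 2)*(o + 1)*(o + 4)*(o^2 + o - 2) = (o - 2)*(o - 1)*(o + 1)*(o + 4)*(o + 2)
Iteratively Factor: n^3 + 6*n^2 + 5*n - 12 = (n + 3)*(n^2 + 3*n - 4) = (n + 3)*(n + 4)*(n - 1)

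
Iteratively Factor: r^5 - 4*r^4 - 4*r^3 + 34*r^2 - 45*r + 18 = (r - 1)*(r^4 - 3*r^3 - 7*r^2 + 27*r - 18) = (r - 2)*(r - 1)*(r^3 - r^2 - 9*r + 9) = (r - 3)*(r - 2)*(r - 1)*(r^2 + 2*r - 3) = (r - 3)*(r - 2)*(r - 1)*(r + 3)*(r - 1)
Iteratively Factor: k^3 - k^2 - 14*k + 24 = (k - 3)*(k^2 + 2*k - 8) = (k - 3)*(k + 4)*(k - 2)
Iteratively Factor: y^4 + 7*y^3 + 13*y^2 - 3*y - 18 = (y + 3)*(y^3 + 4*y^2 + y - 6) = (y + 2)*(y + 3)*(y^2 + 2*y - 3) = (y + 2)*(y + 3)^2*(y - 1)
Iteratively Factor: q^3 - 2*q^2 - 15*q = (q + 3)*(q^2 - 5*q) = (q - 5)*(q + 3)*(q)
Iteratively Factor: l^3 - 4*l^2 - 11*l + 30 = (l - 5)*(l^2 + l - 6) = (l - 5)*(l - 2)*(l + 3)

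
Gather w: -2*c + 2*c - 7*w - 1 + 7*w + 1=0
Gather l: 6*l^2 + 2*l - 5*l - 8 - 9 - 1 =6*l^2 - 3*l - 18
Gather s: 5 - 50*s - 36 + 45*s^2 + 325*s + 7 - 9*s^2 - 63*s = 36*s^2 + 212*s - 24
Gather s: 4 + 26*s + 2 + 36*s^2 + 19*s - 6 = 36*s^2 + 45*s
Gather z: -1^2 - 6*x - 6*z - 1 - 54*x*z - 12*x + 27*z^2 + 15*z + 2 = -18*x + 27*z^2 + z*(9 - 54*x)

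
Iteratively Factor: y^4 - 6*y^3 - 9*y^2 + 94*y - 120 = (y - 5)*(y^3 - y^2 - 14*y + 24) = (y - 5)*(y - 2)*(y^2 + y - 12) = (y - 5)*(y - 2)*(y + 4)*(y - 3)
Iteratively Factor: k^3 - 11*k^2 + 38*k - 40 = (k - 5)*(k^2 - 6*k + 8) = (k - 5)*(k - 4)*(k - 2)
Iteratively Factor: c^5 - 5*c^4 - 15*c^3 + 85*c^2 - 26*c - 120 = (c + 1)*(c^4 - 6*c^3 - 9*c^2 + 94*c - 120) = (c + 1)*(c + 4)*(c^3 - 10*c^2 + 31*c - 30) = (c - 3)*(c + 1)*(c + 4)*(c^2 - 7*c + 10) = (c - 3)*(c - 2)*(c + 1)*(c + 4)*(c - 5)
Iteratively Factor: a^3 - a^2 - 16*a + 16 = (a - 1)*(a^2 - 16) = (a - 1)*(a + 4)*(a - 4)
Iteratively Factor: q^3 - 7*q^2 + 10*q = (q - 2)*(q^2 - 5*q) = q*(q - 2)*(q - 5)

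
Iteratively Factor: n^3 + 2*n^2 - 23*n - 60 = (n + 4)*(n^2 - 2*n - 15) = (n + 3)*(n + 4)*(n - 5)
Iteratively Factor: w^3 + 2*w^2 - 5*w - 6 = (w + 1)*(w^2 + w - 6) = (w + 1)*(w + 3)*(w - 2)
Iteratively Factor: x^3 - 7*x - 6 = (x + 2)*(x^2 - 2*x - 3) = (x + 1)*(x + 2)*(x - 3)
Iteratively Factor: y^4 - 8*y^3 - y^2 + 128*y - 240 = (y - 4)*(y^3 - 4*y^2 - 17*y + 60) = (y - 5)*(y - 4)*(y^2 + y - 12) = (y - 5)*(y - 4)*(y + 4)*(y - 3)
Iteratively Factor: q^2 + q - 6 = (q + 3)*(q - 2)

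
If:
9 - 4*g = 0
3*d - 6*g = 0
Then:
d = 9/2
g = 9/4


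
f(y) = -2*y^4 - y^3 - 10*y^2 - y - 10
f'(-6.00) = 1739.00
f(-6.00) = -2740.00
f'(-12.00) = 13631.00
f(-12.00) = -41182.00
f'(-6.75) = 2457.69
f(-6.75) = -4303.21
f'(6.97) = -2995.01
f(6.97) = -5561.60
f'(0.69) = -18.86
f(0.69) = -16.23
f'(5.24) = -1339.20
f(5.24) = -1941.53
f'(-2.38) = 137.46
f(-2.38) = -114.95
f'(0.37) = -9.22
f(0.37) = -11.83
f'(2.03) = -120.89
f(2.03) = -95.57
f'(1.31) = -50.33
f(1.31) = -36.61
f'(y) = -8*y^3 - 3*y^2 - 20*y - 1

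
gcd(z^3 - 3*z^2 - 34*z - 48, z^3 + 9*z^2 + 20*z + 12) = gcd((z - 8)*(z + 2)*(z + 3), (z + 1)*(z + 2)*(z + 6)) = z + 2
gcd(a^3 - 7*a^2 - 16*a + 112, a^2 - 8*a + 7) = a - 7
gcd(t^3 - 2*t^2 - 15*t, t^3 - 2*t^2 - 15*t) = t^3 - 2*t^2 - 15*t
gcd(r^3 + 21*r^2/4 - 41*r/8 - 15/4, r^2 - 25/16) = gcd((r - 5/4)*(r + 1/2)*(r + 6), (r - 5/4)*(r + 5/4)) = r - 5/4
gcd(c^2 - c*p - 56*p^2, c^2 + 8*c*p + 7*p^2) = c + 7*p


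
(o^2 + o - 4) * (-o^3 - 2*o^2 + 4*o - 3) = -o^5 - 3*o^4 + 6*o^3 + 9*o^2 - 19*o + 12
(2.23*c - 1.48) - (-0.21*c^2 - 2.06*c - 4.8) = 0.21*c^2 + 4.29*c + 3.32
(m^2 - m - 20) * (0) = 0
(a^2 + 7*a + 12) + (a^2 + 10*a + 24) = 2*a^2 + 17*a + 36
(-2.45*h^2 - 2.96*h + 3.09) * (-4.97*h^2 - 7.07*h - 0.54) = 12.1765*h^4 + 32.0327*h^3 + 6.8929*h^2 - 20.2479*h - 1.6686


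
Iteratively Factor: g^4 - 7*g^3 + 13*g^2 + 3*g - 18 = (g + 1)*(g^3 - 8*g^2 + 21*g - 18) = (g - 3)*(g + 1)*(g^2 - 5*g + 6) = (g - 3)*(g - 2)*(g + 1)*(g - 3)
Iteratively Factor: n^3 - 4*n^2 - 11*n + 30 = (n - 2)*(n^2 - 2*n - 15) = (n - 2)*(n + 3)*(n - 5)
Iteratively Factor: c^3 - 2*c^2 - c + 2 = (c - 1)*(c^2 - c - 2) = (c - 2)*(c - 1)*(c + 1)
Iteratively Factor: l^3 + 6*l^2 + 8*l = (l + 2)*(l^2 + 4*l) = (l + 2)*(l + 4)*(l)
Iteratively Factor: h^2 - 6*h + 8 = (h - 2)*(h - 4)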